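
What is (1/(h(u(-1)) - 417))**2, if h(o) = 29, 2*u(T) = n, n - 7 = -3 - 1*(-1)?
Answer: 1/150544 ≈ 6.6426e-6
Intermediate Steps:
n = 5 (n = 7 + (-3 - 1*(-1)) = 7 + (-3 + 1) = 7 - 2 = 5)
u(T) = 5/2 (u(T) = (1/2)*5 = 5/2)
(1/(h(u(-1)) - 417))**2 = (1/(29 - 417))**2 = (1/(-388))**2 = (-1/388)**2 = 1/150544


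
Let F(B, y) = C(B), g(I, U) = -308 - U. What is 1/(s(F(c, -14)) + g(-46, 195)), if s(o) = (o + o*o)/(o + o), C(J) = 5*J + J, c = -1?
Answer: -2/1011 ≈ -0.0019782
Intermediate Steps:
C(J) = 6*J
F(B, y) = 6*B
s(o) = (o + o²)/(2*o) (s(o) = (o + o²)/((2*o)) = (o + o²)*(1/(2*o)) = (o + o²)/(2*o))
1/(s(F(c, -14)) + g(-46, 195)) = 1/((½ + (6*(-1))/2) + (-308 - 1*195)) = 1/((½ + (½)*(-6)) + (-308 - 195)) = 1/((½ - 3) - 503) = 1/(-5/2 - 503) = 1/(-1011/2) = -2/1011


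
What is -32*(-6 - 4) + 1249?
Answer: 1569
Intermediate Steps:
-32*(-6 - 4) + 1249 = -32*(-10) + 1249 = 320 + 1249 = 1569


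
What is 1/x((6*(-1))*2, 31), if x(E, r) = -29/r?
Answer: -31/29 ≈ -1.0690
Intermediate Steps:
1/x((6*(-1))*2, 31) = 1/(-29/31) = -31/29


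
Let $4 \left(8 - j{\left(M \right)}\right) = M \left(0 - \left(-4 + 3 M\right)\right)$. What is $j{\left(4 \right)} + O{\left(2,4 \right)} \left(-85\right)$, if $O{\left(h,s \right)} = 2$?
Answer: $-154$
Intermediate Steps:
$j{\left(M \right)} = 8 - \frac{M \left(4 - 3 M\right)}{4}$ ($j{\left(M \right)} = 8 - \frac{M \left(0 - \left(-4 + 3 M\right)\right)}{4} = 8 - \frac{M \left(4 - 3 M\right)}{4}$)
$j{\left(4 \right)} + O{\left(2,4 \right)} \left(-85\right) = \left(8 - 4 + \frac{3 \cdot 4^{2}}{4}\right) + 2 \left(-85\right) = \left(8 - 4 + \frac{3}{4} \cdot 16\right) - 170 = \left(8 - 4 + 12\right) - 170 = 16 - 170 = -154$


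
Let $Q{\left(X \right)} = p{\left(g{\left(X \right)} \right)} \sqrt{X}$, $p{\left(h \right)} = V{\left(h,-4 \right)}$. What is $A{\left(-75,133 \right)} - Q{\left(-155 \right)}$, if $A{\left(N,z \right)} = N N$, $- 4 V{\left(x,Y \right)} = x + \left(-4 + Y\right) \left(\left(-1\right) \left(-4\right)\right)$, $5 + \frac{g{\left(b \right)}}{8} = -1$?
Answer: $5625 - 20 i \sqrt{155} \approx 5625.0 - 249.0 i$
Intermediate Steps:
$g{\left(b \right)} = -48$ ($g{\left(b \right)} = -40 + 8 \left(-1\right) = -40 - 8 = -48$)
$V{\left(x,Y \right)} = 4 - Y - \frac{x}{4}$ ($V{\left(x,Y \right)} = - \frac{x + \left(-4 + Y\right) \left(\left(-1\right) \left(-4\right)\right)}{4} = - \frac{x + \left(-4 + Y\right) 4}{4} = - \frac{x + \left(-16 + 4 Y\right)}{4} = - \frac{-16 + x + 4 Y}{4} = 4 - Y - \frac{x}{4}$)
$p{\left(h \right)} = 8 - \frac{h}{4}$ ($p{\left(h \right)} = 4 - -4 - \frac{h}{4} = 4 + 4 - \frac{h}{4} = 8 - \frac{h}{4}$)
$A{\left(N,z \right)} = N^{2}$
$Q{\left(X \right)} = 20 \sqrt{X}$ ($Q{\left(X \right)} = \left(8 - -12\right) \sqrt{X} = \left(8 + 12\right) \sqrt{X} = 20 \sqrt{X}$)
$A{\left(-75,133 \right)} - Q{\left(-155 \right)} = \left(-75\right)^{2} - 20 \sqrt{-155} = 5625 - 20 i \sqrt{155}$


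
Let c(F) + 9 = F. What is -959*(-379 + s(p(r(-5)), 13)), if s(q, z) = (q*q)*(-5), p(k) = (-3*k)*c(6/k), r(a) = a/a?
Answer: 751856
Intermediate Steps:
r(a) = 1
c(F) = -9 + F
p(k) = -3*k*(-9 + 6/k) (p(k) = (-3*k)*(-9 + 6/k) = -3*k*(-9 + 6/k))
s(q, z) = -5*q² (s(q, z) = q²*(-5) = -5*q²)
-959*(-379 + s(p(r(-5)), 13)) = -959*(-379 - 5*(-18 + 27*1)²) = -959*(-379 - 5*(-18 + 27)²) = -959*(-379 - 5*9²) = -959*(-379 - 5*81) = -959*(-379 - 405) = -959*(-784) = 751856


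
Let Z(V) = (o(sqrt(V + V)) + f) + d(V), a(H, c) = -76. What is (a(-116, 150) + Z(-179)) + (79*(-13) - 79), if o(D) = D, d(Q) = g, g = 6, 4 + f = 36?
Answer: -1144 + I*sqrt(358) ≈ -1144.0 + 18.921*I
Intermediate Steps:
f = 32 (f = -4 + 36 = 32)
d(Q) = 6
Z(V) = 38 + sqrt(2)*sqrt(V) (Z(V) = (sqrt(V + V) + 32) + 6 = (sqrt(2*V) + 32) + 6 = (sqrt(2)*sqrt(V) + 32) + 6 = (32 + sqrt(2)*sqrt(V)) + 6 = 38 + sqrt(2)*sqrt(V))
(a(-116, 150) + Z(-179)) + (79*(-13) - 79) = (-76 + (38 + sqrt(2)*sqrt(-179))) + (79*(-13) - 79) = (-76 + (38 + sqrt(2)*(I*sqrt(179)))) + (-1027 - 79) = (-76 + (38 + I*sqrt(358))) - 1106 = (-38 + I*sqrt(358)) - 1106 = -1144 + I*sqrt(358)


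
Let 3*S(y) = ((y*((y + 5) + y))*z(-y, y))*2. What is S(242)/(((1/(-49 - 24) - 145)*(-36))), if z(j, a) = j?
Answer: -174213259/47637 ≈ -3657.1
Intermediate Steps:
S(y) = -2*y**2*(5 + 2*y)/3 (S(y) = (((y*((y + 5) + y))*(-y))*2)/3 = (((y*((5 + y) + y))*(-y))*2)/3 = (((y*(5 + 2*y))*(-y))*2)/3 = (-y**2*(5 + 2*y)*2)/3 = (-2*y**2*(5 + 2*y))/3 = -2*y**2*(5 + 2*y)/3)
S(242)/(((1/(-49 - 24) - 145)*(-36))) = ((2/3)*242**2*(-5 - 2*242))/(((1/(-49 - 24) - 145)*(-36))) = ((2/3)*58564*(-5 - 484))/(((1/(-73) - 145)*(-36))) = ((2/3)*58564*(-489))/(((-1/73 - 145)*(-36))) = -19091864/((-10586/73*(-36))) = -19091864/381096/73 = -19091864*73/381096 = -174213259/47637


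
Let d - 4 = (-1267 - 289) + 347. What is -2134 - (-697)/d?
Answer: -2572167/1205 ≈ -2134.6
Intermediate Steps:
d = -1205 (d = 4 + ((-1267 - 289) + 347) = 4 + (-1556 + 347) = 4 - 1209 = -1205)
-2134 - (-697)/d = -2134 - (-697)/(-1205) = -2134 - (-697)*(-1)/1205 = -2134 - 1*697/1205 = -2134 - 697/1205 = -2572167/1205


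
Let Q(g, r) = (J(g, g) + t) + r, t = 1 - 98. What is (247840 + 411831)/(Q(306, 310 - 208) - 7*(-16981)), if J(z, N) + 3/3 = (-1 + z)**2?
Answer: 659671/211896 ≈ 3.1132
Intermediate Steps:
t = -97
J(z, N) = -1 + (-1 + z)**2
Q(g, r) = -97 + r + g*(-2 + g) (Q(g, r) = (g*(-2 + g) - 97) + r = (-97 + g*(-2 + g)) + r = -97 + r + g*(-2 + g))
(247840 + 411831)/(Q(306, 310 - 208) - 7*(-16981)) = (247840 + 411831)/((-97 + (310 - 208) + 306*(-2 + 306)) - 7*(-16981)) = 659671/((-97 + 102 + 306*304) + 118867) = 659671/((-97 + 102 + 93024) + 118867) = 659671/(93029 + 118867) = 659671/211896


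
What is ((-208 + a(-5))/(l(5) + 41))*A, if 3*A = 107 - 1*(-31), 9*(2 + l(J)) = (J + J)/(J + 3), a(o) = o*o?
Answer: -303048/1409 ≈ -215.08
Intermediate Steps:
a(o) = o**2
l(J) = -2 + 2*J/(9*(3 + J)) (l(J) = -2 + ((J + J)/(J + 3))/9 = -2 + ((2*J)/(3 + J))/9 = -2 + (2*J/(3 + J))/9 = -2 + 2*J/(9*(3 + J)))
A = 46 (A = (107 - 1*(-31))/3 = (107 + 31)/3 = (1/3)*138 = 46)
((-208 + a(-5))/(l(5) + 41))*A = ((-208 + (-5)**2)/(2*(-27 - 8*5)/(9*(3 + 5)) + 41))*46 = ((-208 + 25)/((2/9)*(-27 - 40)/8 + 41))*46 = -183/((2/9)*(1/8)*(-67) + 41)*46 = -183/(-67/36 + 41)*46 = -183/1409/36*46 = -183*36/1409*46 = -6588/1409*46 = -303048/1409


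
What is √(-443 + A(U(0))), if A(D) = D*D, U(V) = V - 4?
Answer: I*√427 ≈ 20.664*I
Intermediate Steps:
U(V) = -4 + V
A(D) = D²
√(-443 + A(U(0))) = √(-443 + (-4 + 0)²) = √(-443 + (-4)²) = √(-443 + 16) = √(-427) = I*√427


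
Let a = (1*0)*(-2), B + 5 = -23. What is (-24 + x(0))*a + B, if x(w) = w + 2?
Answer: -28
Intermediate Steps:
B = -28 (B = -5 - 23 = -28)
x(w) = 2 + w
a = 0 (a = 0*(-2) = 0)
(-24 + x(0))*a + B = (-24 + (2 + 0))*0 - 28 = (-24 + 2)*0 - 28 = -22*0 - 28 = 0 - 28 = -28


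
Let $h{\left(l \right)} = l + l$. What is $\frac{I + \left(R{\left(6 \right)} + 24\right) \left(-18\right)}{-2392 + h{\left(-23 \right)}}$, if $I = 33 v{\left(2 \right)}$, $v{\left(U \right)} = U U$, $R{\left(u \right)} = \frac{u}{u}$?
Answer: $\frac{3}{23} \approx 0.13043$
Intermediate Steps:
$R{\left(u \right)} = 1$
$h{\left(l \right)} = 2 l$
$v{\left(U \right)} = U^{2}$
$I = 132$ ($I = 33 \cdot 2^{2} = 33 \cdot 4 = 132$)
$\frac{I + \left(R{\left(6 \right)} + 24\right) \left(-18\right)}{-2392 + h{\left(-23 \right)}} = \frac{132 + \left(1 + 24\right) \left(-18\right)}{-2392 + 2 \left(-23\right)} = \frac{132 + 25 \left(-18\right)}{-2392 - 46} = \frac{132 - 450}{-2438} = \left(-318\right) \left(- \frac{1}{2438}\right) = \frac{3}{23}$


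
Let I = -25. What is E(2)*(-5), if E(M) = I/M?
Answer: 125/2 ≈ 62.500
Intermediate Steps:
E(M) = -25/M
E(2)*(-5) = -25/2*(-5) = 125/2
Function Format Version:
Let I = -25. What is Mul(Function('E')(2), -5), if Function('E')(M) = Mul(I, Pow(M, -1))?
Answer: Rational(125, 2) ≈ 62.500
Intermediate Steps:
Function('E')(M) = Mul(-25, Pow(M, -1))
Mul(Function('E')(2), -5) = Mul(Mul(-25, Pow(2, -1)), -5) = Mul(Mul(-25, Rational(1, 2)), -5) = Mul(Rational(-25, 2), -5) = Rational(125, 2)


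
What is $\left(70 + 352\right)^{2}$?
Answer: $178084$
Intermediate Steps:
$\left(70 + 352\right)^{2} = 422^{2} = 178084$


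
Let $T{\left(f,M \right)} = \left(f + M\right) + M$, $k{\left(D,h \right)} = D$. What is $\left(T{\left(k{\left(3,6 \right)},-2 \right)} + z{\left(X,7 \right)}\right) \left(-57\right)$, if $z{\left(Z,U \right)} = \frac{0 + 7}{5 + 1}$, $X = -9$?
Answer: $- \frac{19}{2} \approx -9.5$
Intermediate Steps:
$z{\left(Z,U \right)} = \frac{7}{6}$
$T{\left(f,M \right)} = f + 2 M$ ($T{\left(f,M \right)} = \left(M + f\right) + M = f + 2 M$)
$\left(T{\left(k{\left(3,6 \right)},-2 \right)} + z{\left(X,7 \right)}\right) \left(-57\right) = \left(\left(3 + 2 \left(-2\right)\right) + \frac{7}{6}\right) \left(-57\right) = \left(\left(3 - 4\right) + \frac{7}{6}\right) \left(-57\right) = \left(-1 + \frac{7}{6}\right) \left(-57\right) = \frac{1}{6} \left(-57\right) = - \frac{19}{2}$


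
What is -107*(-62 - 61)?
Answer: 13161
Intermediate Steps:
-107*(-62 - 61) = -107*(-123) = 13161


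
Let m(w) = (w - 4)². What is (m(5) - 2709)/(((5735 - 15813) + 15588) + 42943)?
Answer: -2708/48453 ≈ -0.055889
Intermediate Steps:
m(w) = (-4 + w)²
(m(5) - 2709)/(((5735 - 15813) + 15588) + 42943) = ((-4 + 5)² - 2709)/(((5735 - 15813) + 15588) + 42943) = (1² - 2709)/((-10078 + 15588) + 42943) = (1 - 2709)/(5510 + 42943) = -2708/48453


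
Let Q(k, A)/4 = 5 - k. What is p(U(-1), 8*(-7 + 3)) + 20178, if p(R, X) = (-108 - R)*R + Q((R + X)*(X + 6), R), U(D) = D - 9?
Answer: 16810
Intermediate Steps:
U(D) = -9 + D
Q(k, A) = 20 - 4*k (Q(k, A) = 4*(5 - k) = 20 - 4*k)
p(R, X) = 20 + R*(-108 - R) - 4*(6 + X)*(R + X) (p(R, X) = (-108 - R)*R + (20 - 4*(R + X)*(X + 6)) = R*(-108 - R) + (20 - 4*(R + X)*(6 + X)) = R*(-108 - R) + (20 - 4*(6 + X)*(R + X)) = 20 + R*(-108 - R) - 4*(6 + X)*(R + X))
p(U(-1), 8*(-7 + 3)) + 20178 = (20 - (-9 - 1)² - 132*(-9 - 1) - 192*(-7 + 3) - 4*64*(-7 + 3)² - 4*(-9 - 1)*8*(-7 + 3)) + 20178 = (20 - 1*(-10)² - 132*(-10) - 192*(-4) - 4*(8*(-4))² - 4*(-10)*8*(-4)) + 20178 = (20 - 1*100 + 1320 - 24*(-32) - 4*(-32)² - 4*(-10)*(-32)) + 20178 = (20 - 100 + 1320 + 768 - 4*1024 - 1280) + 20178 = (20 - 100 + 1320 + 768 - 4096 - 1280) + 20178 = -3368 + 20178 = 16810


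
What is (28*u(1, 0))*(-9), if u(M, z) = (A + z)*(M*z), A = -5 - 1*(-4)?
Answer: 0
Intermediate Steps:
A = -1 (A = -5 + 4 = -1)
u(M, z) = M*z*(-1 + z) (u(M, z) = (-1 + z)*(M*z) = M*z*(-1 + z))
(28*u(1, 0))*(-9) = (28*(1*0*(-1 + 0)))*(-9) = (28*(1*0*(-1)))*(-9) = (28*0)*(-9) = 0*(-9) = 0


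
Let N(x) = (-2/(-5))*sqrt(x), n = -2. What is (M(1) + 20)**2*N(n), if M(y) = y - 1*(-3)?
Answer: 1152*I*sqrt(2)/5 ≈ 325.83*I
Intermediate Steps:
M(y) = 3 + y (M(y) = y + 3 = 3 + y)
N(x) = 2*sqrt(x)/5 (N(x) = (-2*(-1/5))*sqrt(x) = 2*sqrt(x)/5)
(M(1) + 20)**2*N(n) = ((3 + 1) + 20)**2*(2*sqrt(-2)/5) = (4 + 20)**2*(2*(I*sqrt(2))/5) = 24**2*(2*I*sqrt(2)/5) = 576*(2*I*sqrt(2)/5) = 1152*I*sqrt(2)/5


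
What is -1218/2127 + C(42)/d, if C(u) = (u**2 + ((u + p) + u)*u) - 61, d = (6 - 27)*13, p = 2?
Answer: -3879173/193557 ≈ -20.042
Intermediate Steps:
d = -273 (d = -21*13 = -273)
C(u) = -61 + u**2 + u*(2 + 2*u) (C(u) = (u**2 + ((u + 2) + u)*u) - 61 = (u**2 + ((2 + u) + u)*u) - 61 = (u**2 + (2 + 2*u)*u) - 61 = (u**2 + u*(2 + 2*u)) - 61 = -61 + u**2 + u*(2 + 2*u))
-1218/2127 + C(42)/d = -1218/2127 + (-61 + 2*42 + 3*42**2)/(-273) = -1218*1/2127 + (-61 + 84 + 3*1764)*(-1/273) = -406/709 + (-61 + 84 + 5292)*(-1/273) = -406/709 + 5315*(-1/273) = -406/709 - 5315/273 = -3879173/193557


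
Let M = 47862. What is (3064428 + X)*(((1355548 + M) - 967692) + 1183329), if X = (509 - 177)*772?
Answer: 5376421182404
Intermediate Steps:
X = 256304 (X = 332*772 = 256304)
(3064428 + X)*(((1355548 + M) - 967692) + 1183329) = (3064428 + 256304)*(((1355548 + 47862) - 967692) + 1183329) = 3320732*((1403410 - 967692) + 1183329) = 3320732*(435718 + 1183329) = 3320732*1619047 = 5376421182404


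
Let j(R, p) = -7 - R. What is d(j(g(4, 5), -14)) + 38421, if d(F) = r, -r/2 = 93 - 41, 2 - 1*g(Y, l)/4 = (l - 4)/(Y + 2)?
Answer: 38317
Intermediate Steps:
g(Y, l) = 8 - 4*(-4 + l)/(2 + Y) (g(Y, l) = 8 - 4*(l - 4)/(Y + 2) = 8 - 4*(-4 + l)/(2 + Y))
r = -104 (r = -2*(93 - 41) = -2*52 = -104)
d(F) = -104
d(j(g(4, 5), -14)) + 38421 = -104 + 38421 = 38317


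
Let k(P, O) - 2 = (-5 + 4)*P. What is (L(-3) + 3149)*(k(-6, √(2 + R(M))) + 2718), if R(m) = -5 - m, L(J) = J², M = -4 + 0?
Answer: 8608708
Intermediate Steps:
M = -4
k(P, O) = 2 - P (k(P, O) = 2 + (-5 + 4)*P = 2 - P)
(L(-3) + 3149)*(k(-6, √(2 + R(M))) + 2718) = ((-3)² + 3149)*((2 - 1*(-6)) + 2718) = (9 + 3149)*((2 + 6) + 2718) = 3158*(8 + 2718) = 3158*2726 = 8608708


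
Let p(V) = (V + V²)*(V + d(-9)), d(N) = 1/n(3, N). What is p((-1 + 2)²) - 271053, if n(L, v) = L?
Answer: -813151/3 ≈ -2.7105e+5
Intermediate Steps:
d(N) = ⅓ (d(N) = 1/3 = ⅓)
p(V) = (⅓ + V)*(V + V²) (p(V) = (V + V²)*(V + ⅓) = (V + V²)*(⅓ + V) = (⅓ + V)*(V + V²))
p((-1 + 2)²) - 271053 = (-1 + 2)²*(1 + 3*((-1 + 2)²)² + 4*(-1 + 2)²)/3 - 271053 = (⅓)*1²*(1 + 3*(1²)² + 4*1²) - 271053 = (⅓)*1*(1 + 3*1² + 4*1) - 271053 = (⅓)*1*(1 + 3*1 + 4) - 271053 = (⅓)*1*(1 + 3 + 4) - 271053 = (⅓)*1*8 - 271053 = 8/3 - 271053 = -813151/3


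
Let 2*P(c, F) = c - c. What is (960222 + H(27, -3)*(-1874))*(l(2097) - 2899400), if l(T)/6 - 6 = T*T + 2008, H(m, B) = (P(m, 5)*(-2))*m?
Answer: 22562468844636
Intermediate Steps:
P(c, F) = 0 (P(c, F) = (c - c)/2 = (½)*0 = 0)
H(m, B) = 0 (H(m, B) = (0*(-2))*m = 0*m = 0)
l(T) = 12084 + 6*T² (l(T) = 36 + 6*(T*T + 2008) = 36 + 6*(T² + 2008) = 36 + 6*(2008 + T²) = 36 + (12048 + 6*T²) = 12084 + 6*T²)
(960222 + H(27, -3)*(-1874))*(l(2097) - 2899400) = (960222 + 0*(-1874))*((12084 + 6*2097²) - 2899400) = (960222 + 0)*((12084 + 6*4397409) - 2899400) = 960222*((12084 + 26384454) - 2899400) = 960222*(26396538 - 2899400) = 960222*23497138 = 22562468844636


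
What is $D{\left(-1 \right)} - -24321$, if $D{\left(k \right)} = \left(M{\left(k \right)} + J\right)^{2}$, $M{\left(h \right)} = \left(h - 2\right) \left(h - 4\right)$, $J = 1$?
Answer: $24577$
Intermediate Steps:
$M{\left(h \right)} = \left(-4 + h\right) \left(-2 + h\right)$ ($M{\left(h \right)} = \left(-2 + h\right) \left(-4 + h\right) = \left(-4 + h\right) \left(-2 + h\right)$)
$D{\left(k \right)} = \left(9 + k^{2} - 6 k\right)^{2}$ ($D{\left(k \right)} = \left(\left(8 + k^{2} - 6 k\right) + 1\right)^{2} = \left(9 + k^{2} - 6 k\right)^{2}$)
$D{\left(-1 \right)} - -24321 = \left(9 + \left(-1\right)^{2} - -6\right)^{2} - -24321 = \left(9 + 1 + 6\right)^{2} + 24321 = 16^{2} + 24321 = 256 + 24321 = 24577$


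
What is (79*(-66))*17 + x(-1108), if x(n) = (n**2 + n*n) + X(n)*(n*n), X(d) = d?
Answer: -1357885022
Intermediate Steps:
x(n) = n**3 + 2*n**2 (x(n) = (n**2 + n*n) + n*(n*n) = (n**2 + n**2) + n*n**2 = 2*n**2 + n**3 = n**3 + 2*n**2)
(79*(-66))*17 + x(-1108) = (79*(-66))*17 + (-1108)**2*(2 - 1108) = -5214*17 + 1227664*(-1106) = -88638 - 1357796384 = -1357885022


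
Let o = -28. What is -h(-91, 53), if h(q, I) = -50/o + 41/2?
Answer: -156/7 ≈ -22.286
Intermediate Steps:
h(q, I) = 156/7 (h(q, I) = -50/(-28) + 41/2 = -50*(-1/28) + 41*(½) = 25/14 + 41/2 = 156/7)
-h(-91, 53) = -1*156/7 = -156/7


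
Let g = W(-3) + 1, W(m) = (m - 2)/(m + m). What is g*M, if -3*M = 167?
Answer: -1837/18 ≈ -102.06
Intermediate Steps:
M = -167/3 (M = -⅓*167 = -167/3 ≈ -55.667)
W(m) = (-2 + m)/(2*m) (W(m) = (-2 + m)/((2*m)) = (-2 + m)*(1/(2*m)) = (-2 + m)/(2*m))
g = 11/6 (g = (½)*(-2 - 3)/(-3) + 1 = (½)*(-⅓)*(-5) + 1 = ⅚ + 1 = 11/6 ≈ 1.8333)
g*M = (11/6)*(-167/3) = -1837/18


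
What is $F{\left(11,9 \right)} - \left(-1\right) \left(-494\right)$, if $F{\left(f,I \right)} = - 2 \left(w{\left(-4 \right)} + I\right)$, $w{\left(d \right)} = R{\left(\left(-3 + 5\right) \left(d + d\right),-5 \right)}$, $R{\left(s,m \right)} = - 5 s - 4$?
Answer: $-664$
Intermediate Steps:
$R{\left(s,m \right)} = -4 - 5 s$
$w{\left(d \right)} = -4 - 20 d$ ($w{\left(d \right)} = -4 - 5 \left(-3 + 5\right) \left(d + d\right) = -4 - 5 \cdot 2 \cdot 2 d = -4 - 5 \cdot 4 d = -4 - 20 d$)
$F{\left(f,I \right)} = -152 - 2 I$ ($F{\left(f,I \right)} = - 2 \left(\left(-4 - -80\right) + I\right) = - 2 \left(\left(-4 + 80\right) + I\right) = - 2 \left(76 + I\right) = -152 - 2 I$)
$F{\left(11,9 \right)} - \left(-1\right) \left(-494\right) = \left(-152 - 18\right) - \left(-1\right) \left(-494\right) = \left(-152 - 18\right) - 494 = -170 - 494 = -664$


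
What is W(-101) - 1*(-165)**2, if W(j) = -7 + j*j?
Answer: -17031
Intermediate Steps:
W(j) = -7 + j**2
W(-101) - 1*(-165)**2 = (-7 + (-101)**2) - 1*(-165)**2 = (-7 + 10201) - 1*27225 = 10194 - 27225 = -17031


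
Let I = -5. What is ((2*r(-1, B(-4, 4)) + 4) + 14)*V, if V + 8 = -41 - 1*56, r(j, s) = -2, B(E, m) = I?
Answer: -1470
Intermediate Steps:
B(E, m) = -5
V = -105 (V = -8 + (-41 - 1*56) = -8 + (-41 - 56) = -8 - 97 = -105)
((2*r(-1, B(-4, 4)) + 4) + 14)*V = ((2*(-2) + 4) + 14)*(-105) = ((-4 + 4) + 14)*(-105) = (0 + 14)*(-105) = 14*(-105) = -1470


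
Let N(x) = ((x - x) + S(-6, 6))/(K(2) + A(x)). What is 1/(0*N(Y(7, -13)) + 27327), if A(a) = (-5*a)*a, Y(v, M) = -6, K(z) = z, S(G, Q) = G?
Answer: 1/27327 ≈ 3.6594e-5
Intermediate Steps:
A(a) = -5*a²
N(x) = -6/(2 - 5*x²) (N(x) = ((x - x) - 6)/(2 - 5*x²) = (0 - 6)/(2 - 5*x²) = -6/(2 - 5*x²))
1/(0*N(Y(7, -13)) + 27327) = 1/(0*(6/(-2 + 5*(-6)²)) + 27327) = 1/(0*(6/(-2 + 5*36)) + 27327) = 1/(0*(6/(-2 + 180)) + 27327) = 1/(0*(6/178) + 27327) = 1/(0*(6*(1/178)) + 27327) = 1/(0*(3/89) + 27327) = 1/(0 + 27327) = 1/27327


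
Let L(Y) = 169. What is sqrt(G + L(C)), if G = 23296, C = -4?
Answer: 19*sqrt(65) ≈ 153.18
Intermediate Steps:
sqrt(G + L(C)) = sqrt(23296 + 169) = sqrt(23465) = 19*sqrt(65)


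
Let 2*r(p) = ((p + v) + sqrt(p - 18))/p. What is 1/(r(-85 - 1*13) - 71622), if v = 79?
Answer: -2751427028/197062439879565 + 392*I*sqrt(29)/197062439879565 ≈ -1.3962e-5 + 1.0712e-11*I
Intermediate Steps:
r(p) = (79 + p + sqrt(-18 + p))/(2*p) (r(p) = (((p + 79) + sqrt(p - 18))/p)/2 = (((79 + p) + sqrt(-18 + p))/p)/2 = ((79 + p + sqrt(-18 + p))/p)/2 = (79 + p + sqrt(-18 + p))/(2*p))
1/(r(-85 - 1*13) - 71622) = 1/((79 + (-85 - 1*13) + sqrt(-18 + (-85 - 1*13)))/(2*(-85 - 1*13)) - 71622) = 1/((79 + (-85 - 13) + sqrt(-18 + (-85 - 13)))/(2*(-85 - 13)) - 71622) = 1/((1/2)*(79 - 98 + sqrt(-18 - 98))/(-98) - 71622) = 1/((1/2)*(-1/98)*(79 - 98 + sqrt(-116)) - 71622) = 1/((1/2)*(-1/98)*(79 - 98 + 2*I*sqrt(29)) - 71622) = 1/((1/2)*(-1/98)*(-19 + 2*I*sqrt(29)) - 71622) = 1/((19/196 - I*sqrt(29)/98) - 71622) = 1/(-14037893/196 - I*sqrt(29)/98)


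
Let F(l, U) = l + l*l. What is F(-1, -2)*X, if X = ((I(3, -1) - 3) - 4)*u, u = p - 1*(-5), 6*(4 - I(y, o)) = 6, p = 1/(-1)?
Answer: 0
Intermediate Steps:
p = -1
I(y, o) = 3 (I(y, o) = 4 - 1/6*6 = 4 - 1 = 3)
F(l, U) = l + l**2
u = 4 (u = -1 - 1*(-5) = -1 + 5 = 4)
X = -16 (X = ((3 - 3) - 4)*4 = (0 - 4)*4 = -4*4 = -16)
F(-1, -2)*X = -(1 - 1)*(-16) = -1*0*(-16) = 0*(-16) = 0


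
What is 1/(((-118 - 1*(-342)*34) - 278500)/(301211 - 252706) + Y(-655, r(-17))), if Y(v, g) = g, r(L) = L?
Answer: -9701/218315 ≈ -0.044436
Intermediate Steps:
1/(((-118 - 1*(-342)*34) - 278500)/(301211 - 252706) + Y(-655, r(-17))) = 1/(((-118 - 1*(-342)*34) - 278500)/(301211 - 252706) - 17) = 1/(((-118 + 342*34) - 278500)/48505 - 17) = 1/(((-118 + 11628) - 278500)*(1/48505) - 17) = 1/((11510 - 278500)*(1/48505) - 17) = 1/(-266990*1/48505 - 17) = 1/(-53398/9701 - 17) = 1/(-218315/9701) = -9701/218315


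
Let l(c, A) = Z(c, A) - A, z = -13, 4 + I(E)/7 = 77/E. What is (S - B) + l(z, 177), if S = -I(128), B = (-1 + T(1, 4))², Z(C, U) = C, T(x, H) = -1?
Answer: -21787/128 ≈ -170.21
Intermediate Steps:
I(E) = -28 + 539/E (I(E) = -28 + 7*(77/E) = -28 + 539/E)
B = 4 (B = (-1 - 1)² = (-2)² = 4)
l(c, A) = c - A
S = 3045/128 (S = -(-28 + 539/128) = -1*(-3045/128) = 3045/128 ≈ 23.789)
(S - B) + l(z, 177) = (3045/128 - 1*4) + (-13 - 1*177) = (3045/128 - 4) + (-13 - 177) = 2533/128 - 190 = -21787/128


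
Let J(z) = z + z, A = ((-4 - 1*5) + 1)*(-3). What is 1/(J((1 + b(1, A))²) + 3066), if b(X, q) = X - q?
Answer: 1/4034 ≈ 0.00024789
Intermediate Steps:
A = 24 (A = ((-4 - 5) + 1)*(-3) = (-9 + 1)*(-3) = -8*(-3) = 24)
J(z) = 2*z
1/(J((1 + b(1, A))²) + 3066) = 1/(2*(1 + (1 - 1*24))² + 3066) = 1/(2*(1 + (1 - 24))² + 3066) = 1/(2*(1 - 23)² + 3066) = 1/(2*(-22)² + 3066) = 1/(2*484 + 3066) = 1/(968 + 3066) = 1/4034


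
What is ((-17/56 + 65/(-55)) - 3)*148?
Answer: -102231/154 ≈ -663.84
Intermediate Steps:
((-17/56 + 65/(-55)) - 3)*148 = ((-17*1/56 + 65*(-1/55)) - 3)*148 = ((-17/56 - 13/11) - 3)*148 = (-915/616 - 3)*148 = -2763/616*148 = -102231/154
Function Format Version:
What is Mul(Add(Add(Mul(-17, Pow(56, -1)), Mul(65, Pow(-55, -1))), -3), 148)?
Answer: Rational(-102231, 154) ≈ -663.84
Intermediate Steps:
Mul(Add(Add(Mul(-17, Pow(56, -1)), Mul(65, Pow(-55, -1))), -3), 148) = Mul(Add(Add(Mul(-17, Rational(1, 56)), Mul(65, Rational(-1, 55))), -3), 148) = Mul(Add(Add(Rational(-17, 56), Rational(-13, 11)), -3), 148) = Mul(Add(Rational(-915, 616), -3), 148) = Mul(Rational(-2763, 616), 148) = Rational(-102231, 154)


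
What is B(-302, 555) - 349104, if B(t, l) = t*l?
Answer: -516714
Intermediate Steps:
B(t, l) = l*t
B(-302, 555) - 349104 = 555*(-302) - 349104 = -167610 - 349104 = -516714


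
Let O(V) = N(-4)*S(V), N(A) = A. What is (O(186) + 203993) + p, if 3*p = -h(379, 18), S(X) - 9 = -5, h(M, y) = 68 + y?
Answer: 611845/3 ≈ 2.0395e+5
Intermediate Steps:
S(X) = 4 (S(X) = 9 - 5 = 4)
p = -86/3 (p = (-(68 + 18))/3 = (-1*86)/3 = (⅓)*(-86) = -86/3 ≈ -28.667)
O(V) = -16 (O(V) = -4*4 = -16)
(O(186) + 203993) + p = (-16 + 203993) - 86/3 = 203977 - 86/3 = 611845/3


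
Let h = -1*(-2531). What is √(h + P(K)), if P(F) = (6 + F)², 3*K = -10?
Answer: √22843/3 ≈ 50.380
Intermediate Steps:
K = -10/3 (K = (⅓)*(-10) = -10/3 ≈ -3.3333)
h = 2531
√(h + P(K)) = √(2531 + (6 - 10/3)²) = √(2531 + (8/3)²) = √(2531 + 64/9) = √(22843/9) = √22843/3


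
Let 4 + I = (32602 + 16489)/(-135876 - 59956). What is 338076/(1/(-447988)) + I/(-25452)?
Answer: -11982453345029054051/79116128 ≈ -1.5145e+11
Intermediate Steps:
I = -118917/27976 (I = -4 + (32602 + 16489)/(-135876 - 59956) = -4 + 49091/(-195832) = -4 + 49091*(-1/195832) = -4 - 7013/27976 = -118917/27976 ≈ -4.2507)
338076/(1/(-447988)) + I/(-25452) = 338076/(1/(-447988)) - 118917/27976/(-25452) = 338076/(-1/447988) - 118917/27976*(-1/25452) = 338076*(-447988) + 13213/79116128 = -151453991088 + 13213/79116128 = -11982453345029054051/79116128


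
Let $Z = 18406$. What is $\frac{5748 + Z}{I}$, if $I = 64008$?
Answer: $\frac{12077}{32004} \approx 0.37736$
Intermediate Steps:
$\frac{5748 + Z}{I} = \frac{5748 + 18406}{64008} = 24154 \cdot \frac{1}{64008} = \frac{12077}{32004}$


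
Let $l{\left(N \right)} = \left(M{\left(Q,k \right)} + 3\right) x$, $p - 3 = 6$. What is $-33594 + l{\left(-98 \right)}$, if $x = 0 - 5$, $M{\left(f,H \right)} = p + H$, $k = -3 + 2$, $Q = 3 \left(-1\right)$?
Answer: $-33649$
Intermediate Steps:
$p = 9$ ($p = 3 + 6 = 9$)
$Q = -3$
$k = -1$
$M{\left(f,H \right)} = 9 + H$
$x = -5$ ($x = 0 - 5 = -5$)
$l{\left(N \right)} = -55$ ($l{\left(N \right)} = \left(\left(9 - 1\right) + 3\right) \left(-5\right) = \left(8 + 3\right) \left(-5\right) = 11 \left(-5\right) = -55$)
$-33594 + l{\left(-98 \right)} = -33594 - 55 = -33649$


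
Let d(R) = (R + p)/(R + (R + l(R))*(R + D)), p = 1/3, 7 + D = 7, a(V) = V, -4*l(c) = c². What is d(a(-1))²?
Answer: 64/9 ≈ 7.1111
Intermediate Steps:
l(c) = -c²/4
D = 0 (D = -7 + 7 = 0)
p = ⅓ ≈ 0.33333
d(R) = (⅓ + R)/(R + R*(R - R²/4)) (d(R) = (R + ⅓)/(R + (R - R²/4)*(R + 0)) = (⅓ + R)/(R + (R - R²/4)*R) = (⅓ + R)/(R + R*(R - R²/4)))
d(a(-1))² = ((4/3)*(1 + 3*(-1))/(-1*(4 - 1*(-1)² + 4*(-1))))² = ((4/3)*(-1)*(1 - 3)/(4 - 1*1 - 4))² = ((4/3)*(-1)*(-2)/(4 - 1 - 4))² = ((4/3)*(-1)*(-2)/(-1))² = ((4/3)*(-1)*(-1)*(-2))² = (-8/3)² = 64/9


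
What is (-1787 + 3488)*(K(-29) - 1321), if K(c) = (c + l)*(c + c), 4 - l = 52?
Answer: 5349645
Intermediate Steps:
l = -48 (l = 4 - 1*52 = 4 - 52 = -48)
K(c) = 2*c*(-48 + c) (K(c) = (c - 48)*(c + c) = (-48 + c)*(2*c) = 2*c*(-48 + c))
(-1787 + 3488)*(K(-29) - 1321) = (-1787 + 3488)*(2*(-29)*(-48 - 29) - 1321) = 1701*(2*(-29)*(-77) - 1321) = 1701*(4466 - 1321) = 1701*3145 = 5349645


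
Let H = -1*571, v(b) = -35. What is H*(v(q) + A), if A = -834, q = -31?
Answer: 496199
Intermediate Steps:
H = -571
H*(v(q) + A) = -571*(-35 - 834) = -571*(-869) = 496199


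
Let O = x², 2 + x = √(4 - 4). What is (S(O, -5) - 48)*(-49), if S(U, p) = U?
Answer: 2156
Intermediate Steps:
x = -2 (x = -2 + √(4 - 4) = -2 + √0 = -2 + 0 = -2)
O = 4 (O = (-2)² = 4)
(S(O, -5) - 48)*(-49) = (4 - 48)*(-49) = -44*(-49) = 2156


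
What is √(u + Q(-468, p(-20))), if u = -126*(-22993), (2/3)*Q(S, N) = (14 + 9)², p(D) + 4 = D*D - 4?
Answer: √11591646/2 ≈ 1702.3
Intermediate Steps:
p(D) = -8 + D² (p(D) = -4 + (D*D - 4) = -4 + (D² - 4) = -4 + (-4 + D²) = -8 + D²)
Q(S, N) = 1587/2 (Q(S, N) = 3*(14 + 9)²/2 = (3/2)*23² = (3/2)*529 = 1587/2)
u = 2897118
√(u + Q(-468, p(-20))) = √(2897118 + 1587/2) = √(5795823/2) = √11591646/2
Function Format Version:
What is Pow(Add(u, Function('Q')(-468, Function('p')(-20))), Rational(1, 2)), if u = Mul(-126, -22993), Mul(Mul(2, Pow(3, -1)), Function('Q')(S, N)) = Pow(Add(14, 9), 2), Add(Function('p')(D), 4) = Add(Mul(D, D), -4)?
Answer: Mul(Rational(1, 2), Pow(11591646, Rational(1, 2))) ≈ 1702.3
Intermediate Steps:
Function('p')(D) = Add(-8, Pow(D, 2)) (Function('p')(D) = Add(-4, Add(Mul(D, D), -4)) = Add(-4, Add(Pow(D, 2), -4)) = Add(-4, Add(-4, Pow(D, 2))) = Add(-8, Pow(D, 2)))
Function('Q')(S, N) = Rational(1587, 2) (Function('Q')(S, N) = Mul(Rational(3, 2), Pow(Add(14, 9), 2)) = Mul(Rational(3, 2), Pow(23, 2)) = Mul(Rational(3, 2), 529) = Rational(1587, 2))
u = 2897118
Pow(Add(u, Function('Q')(-468, Function('p')(-20))), Rational(1, 2)) = Pow(Add(2897118, Rational(1587, 2)), Rational(1, 2)) = Pow(Rational(5795823, 2), Rational(1, 2)) = Mul(Rational(1, 2), Pow(11591646, Rational(1, 2)))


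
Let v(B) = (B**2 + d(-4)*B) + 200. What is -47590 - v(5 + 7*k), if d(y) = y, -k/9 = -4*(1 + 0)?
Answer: -112811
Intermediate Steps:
k = 36 (k = -(-36)*(1 + 0) = -(-36) = -9*(-4) = 36)
v(B) = 200 + B**2 - 4*B (v(B) = (B**2 - 4*B) + 200 = 200 + B**2 - 4*B)
-47590 - v(5 + 7*k) = -47590 - (200 + (5 + 7*36)**2 - 4*(5 + 7*36)) = -47590 - (200 + (5 + 252)**2 - 4*(5 + 252)) = -47590 - (200 + 257**2 - 4*257) = -47590 - (200 + 66049 - 1028) = -47590 - 1*65221 = -47590 - 65221 = -112811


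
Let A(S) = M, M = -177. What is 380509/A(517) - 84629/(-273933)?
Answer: -34739664188/16162047 ≈ -2149.5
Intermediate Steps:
A(S) = -177
380509/A(517) - 84629/(-273933) = 380509/(-177) - 84629/(-273933) = 380509*(-1/177) - 84629*(-1/273933) = -380509/177 + 84629/273933 = -34739664188/16162047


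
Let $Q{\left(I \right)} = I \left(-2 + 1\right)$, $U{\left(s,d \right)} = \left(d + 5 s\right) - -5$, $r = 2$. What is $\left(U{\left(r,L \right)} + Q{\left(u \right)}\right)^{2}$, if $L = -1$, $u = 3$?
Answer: $121$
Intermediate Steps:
$U{\left(s,d \right)} = 5 + d + 5 s$ ($U{\left(s,d \right)} = \left(d + 5 s\right) + 5 = 5 + d + 5 s$)
$Q{\left(I \right)} = - I$ ($Q{\left(I \right)} = I \left(-1\right) = - I$)
$\left(U{\left(r,L \right)} + Q{\left(u \right)}\right)^{2} = \left(\left(5 - 1 + 5 \cdot 2\right) - 3\right)^{2} = \left(\left(5 - 1 + 10\right) - 3\right)^{2} = \left(14 - 3\right)^{2} = 11^{2} = 121$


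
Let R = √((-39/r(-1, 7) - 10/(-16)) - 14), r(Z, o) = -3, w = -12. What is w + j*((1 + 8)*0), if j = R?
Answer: -12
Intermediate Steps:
R = I*√6/4 (R = √((-39/(-3) - 10/(-16)) - 14) = √((-39*(-⅓) - 10*(-1/16)) - 14) = √((13 + 5/8) - 14) = √(109/8 - 14) = √(-3/8) = I*√6/4 ≈ 0.61237*I)
j = I*√6/4 ≈ 0.61237*I
w + j*((1 + 8)*0) = -12 + (I*√6/4)*((1 + 8)*0) = -12 + (I*√6/4)*(9*0) = -12 + (I*√6/4)*0 = -12 + 0 = -12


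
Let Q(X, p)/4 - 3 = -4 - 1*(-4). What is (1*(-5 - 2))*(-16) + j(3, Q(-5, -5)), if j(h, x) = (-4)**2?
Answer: 128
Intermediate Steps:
Q(X, p) = 12 (Q(X, p) = 12 + 4*(-4 - 1*(-4)) = 12 + 4*(-4 + 4) = 12 + 4*0 = 12 + 0 = 12)
j(h, x) = 16
(1*(-5 - 2))*(-16) + j(3, Q(-5, -5)) = (1*(-5 - 2))*(-16) + 16 = (1*(-7))*(-16) + 16 = -7*(-16) + 16 = 112 + 16 = 128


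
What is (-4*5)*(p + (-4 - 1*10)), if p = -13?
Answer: 540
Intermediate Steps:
(-4*5)*(p + (-4 - 1*10)) = (-4*5)*(-13 + (-4 - 1*10)) = -20*(-13 + (-4 - 10)) = -20*(-13 - 14) = -20*(-27) = 540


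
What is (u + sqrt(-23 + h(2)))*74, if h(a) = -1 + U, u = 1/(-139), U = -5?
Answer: -74/139 + 74*I*sqrt(29) ≈ -0.53237 + 398.5*I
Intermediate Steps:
u = -1/139 ≈ -0.0071942
h(a) = -6 (h(a) = -1 - 5 = -6)
(u + sqrt(-23 + h(2)))*74 = (-1/139 + sqrt(-23 - 6))*74 = (-1/139 + sqrt(-29))*74 = (-1/139 + I*sqrt(29))*74 = -74/139 + 74*I*sqrt(29)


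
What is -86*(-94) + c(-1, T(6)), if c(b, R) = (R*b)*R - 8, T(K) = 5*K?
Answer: 7176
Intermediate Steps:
c(b, R) = -8 + b*R² (c(b, R) = b*R² - 8 = -8 + b*R²)
-86*(-94) + c(-1, T(6)) = -86*(-94) + (-8 - (5*6)²) = 8084 + (-8 - 1*30²) = 8084 + (-8 - 1*900) = 8084 + (-8 - 900) = 8084 - 908 = 7176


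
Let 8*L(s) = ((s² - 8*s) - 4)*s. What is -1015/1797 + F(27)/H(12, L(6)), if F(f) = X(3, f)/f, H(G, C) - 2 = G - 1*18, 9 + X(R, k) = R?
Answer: -5491/10782 ≈ -0.50927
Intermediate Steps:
L(s) = s*(-4 + s² - 8*s)/8 (L(s) = (((s² - 8*s) - 4)*s)/8 = ((-4 + s² - 8*s)*s)/8 = (s*(-4 + s² - 8*s))/8 = s*(-4 + s² - 8*s)/8)
X(R, k) = -9 + R
H(G, C) = -16 + G (H(G, C) = 2 + (G - 1*18) = 2 + (G - 18) = 2 + (-18 + G) = -16 + G)
F(f) = -6/f (F(f) = (-9 + 3)/f = -6/f)
-1015/1797 + F(27)/H(12, L(6)) = -1015/1797 + (-6/27)/(-16 + 12) = -1015*1/1797 - 6*1/27/(-4) = -1015/1797 - 2/9*(-¼) = -1015/1797 + 1/18 = -5491/10782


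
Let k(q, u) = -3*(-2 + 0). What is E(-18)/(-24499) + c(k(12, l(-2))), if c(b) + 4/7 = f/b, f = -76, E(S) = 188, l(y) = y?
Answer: -6814670/514479 ≈ -13.246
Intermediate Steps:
k(q, u) = 6 (k(q, u) = -3*(-2) = 6)
c(b) = -4/7 - 76/b
E(-18)/(-24499) + c(k(12, l(-2))) = 188/(-24499) + (-4/7 - 76/6) = 188*(-1/24499) + (-4/7 - 76*⅙) = -188/24499 + (-4/7 - 38/3) = -188/24499 - 278/21 = -6814670/514479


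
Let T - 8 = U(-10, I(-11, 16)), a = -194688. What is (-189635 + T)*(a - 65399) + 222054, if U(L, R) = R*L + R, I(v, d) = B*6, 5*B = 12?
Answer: 246767234391/5 ≈ 4.9353e+10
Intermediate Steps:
B = 12/5 (B = (1/5)*12 = 12/5 ≈ 2.4000)
I(v, d) = 72/5 (I(v, d) = (12/5)*6 = 72/5)
U(L, R) = R + L*R (U(L, R) = L*R + R = R + L*R)
T = -608/5 (T = 8 + 72*(1 - 10)/5 = 8 + (72/5)*(-9) = 8 - 648/5 = -608/5 ≈ -121.60)
(-189635 + T)*(a - 65399) + 222054 = (-189635 - 608/5)*(-194688 - 65399) + 222054 = -948783/5*(-260087) + 222054 = 246766124121/5 + 222054 = 246767234391/5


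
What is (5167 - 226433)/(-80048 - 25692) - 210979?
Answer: -11154349097/52870 ≈ -2.1098e+5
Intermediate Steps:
(5167 - 226433)/(-80048 - 25692) - 210979 = -221266/(-105740) - 210979 = -221266*(-1/105740) - 210979 = 110633/52870 - 210979 = -11154349097/52870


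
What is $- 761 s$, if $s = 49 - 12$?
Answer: $-28157$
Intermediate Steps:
$s = 37$ ($s = 49 - 12 = 37$)
$- 761 s = \left(-761\right) 37 = -28157$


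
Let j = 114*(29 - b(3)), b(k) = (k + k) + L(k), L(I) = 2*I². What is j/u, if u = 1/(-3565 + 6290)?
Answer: 1553250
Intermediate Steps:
b(k) = 2*k + 2*k² (b(k) = (k + k) + 2*k² = 2*k + 2*k²)
u = 1/2725 ≈ 0.00036697
j = 570 (j = 114*(29 - 2*3*(1 + 3)) = 114*(29 - 2*3*4) = 114*(29 - 1*24) = 114*(29 - 24) = 114*5 = 570)
j/u = 570/(1/2725) = 570*2725 = 1553250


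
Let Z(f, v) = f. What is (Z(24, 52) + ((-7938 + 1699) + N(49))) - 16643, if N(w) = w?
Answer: -22809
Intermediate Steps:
(Z(24, 52) + ((-7938 + 1699) + N(49))) - 16643 = (24 + ((-7938 + 1699) + 49)) - 16643 = (24 + (-6239 + 49)) - 16643 = (24 - 6190) - 16643 = -6166 - 16643 = -22809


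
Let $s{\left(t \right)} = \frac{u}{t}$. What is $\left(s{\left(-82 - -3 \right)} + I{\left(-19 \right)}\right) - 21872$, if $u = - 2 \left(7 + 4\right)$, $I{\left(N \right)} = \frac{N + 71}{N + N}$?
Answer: $- \frac{32831508}{1501} \approx -21873.0$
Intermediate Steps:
$I{\left(N \right)} = \frac{71 + N}{2 N}$
$u = -22$ ($u = \left(-2\right) 11 = -22$)
$s{\left(t \right)} = - \frac{22}{t}$
$\left(s{\left(-82 - -3 \right)} + I{\left(-19 \right)}\right) - 21872 = \left(- \frac{22}{-82 - -3} + \frac{71 - 19}{2 \left(-19\right)}\right) - 21872 = \left(- \frac{22}{-82 + 3} + \frac{1}{2} \left(- \frac{1}{19}\right) 52\right) - 21872 = \left(- \frac{22}{-79} - \frac{26}{19}\right) - 21872 = \left(\left(-22\right) \left(- \frac{1}{79}\right) - \frac{26}{19}\right) - 21872 = \left(\frac{22}{79} - \frac{26}{19}\right) - 21872 = - \frac{1636}{1501} - 21872 = - \frac{32831508}{1501}$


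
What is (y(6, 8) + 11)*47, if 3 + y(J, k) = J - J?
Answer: 376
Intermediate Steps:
y(J, k) = -3 (y(J, k) = -3 + (J - J) = -3 + 0 = -3)
(y(6, 8) + 11)*47 = (-3 + 11)*47 = 8*47 = 376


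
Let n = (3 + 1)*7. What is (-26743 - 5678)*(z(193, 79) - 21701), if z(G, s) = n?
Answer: 702660333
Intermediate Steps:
n = 28 (n = 4*7 = 28)
z(G, s) = 28
(-26743 - 5678)*(z(193, 79) - 21701) = (-26743 - 5678)*(28 - 21701) = -32421*(-21673) = 702660333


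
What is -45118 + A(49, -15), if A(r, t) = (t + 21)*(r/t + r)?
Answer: -224218/5 ≈ -44844.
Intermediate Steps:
A(r, t) = (21 + t)*(r + r/t)
-45118 + A(49, -15) = -45118 + 49*(21 - 15*(22 - 15))/(-15) = -45118 + 49*(-1/15)*(21 - 15*7) = -45118 + 49*(-1/15)*(21 - 105) = -45118 + 49*(-1/15)*(-84) = -45118 + 1372/5 = -224218/5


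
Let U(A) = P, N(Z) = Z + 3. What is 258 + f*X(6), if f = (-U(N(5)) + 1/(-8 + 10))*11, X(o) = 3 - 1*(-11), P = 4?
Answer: -281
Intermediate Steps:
N(Z) = 3 + Z
U(A) = 4
X(o) = 14 (X(o) = 3 + 11 = 14)
f = -77/2 (f = (-1*4 + 1/(-8 + 10))*11 = (-4 + 1/2)*11 = -7/2*11 = -77/2 ≈ -38.500)
258 + f*X(6) = 258 - 77/2*14 = 258 - 539 = -281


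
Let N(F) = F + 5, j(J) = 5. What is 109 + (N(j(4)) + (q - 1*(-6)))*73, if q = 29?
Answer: 3394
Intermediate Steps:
N(F) = 5 + F
109 + (N(j(4)) + (q - 1*(-6)))*73 = 109 + ((5 + 5) + (29 - 1*(-6)))*73 = 109 + (10 + (29 + 6))*73 = 109 + (10 + 35)*73 = 109 + 45*73 = 109 + 3285 = 3394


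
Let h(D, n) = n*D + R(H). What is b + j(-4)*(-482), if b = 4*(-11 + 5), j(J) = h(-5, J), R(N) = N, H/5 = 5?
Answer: -21714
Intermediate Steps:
H = 25 (H = 5*5 = 25)
h(D, n) = 25 + D*n (h(D, n) = n*D + 25 = D*n + 25 = 25 + D*n)
j(J) = 25 - 5*J
b = -24 (b = 4*(-6) = -24)
b + j(-4)*(-482) = -24 + (25 - 5*(-4))*(-482) = -24 + (25 + 20)*(-482) = -24 + 45*(-482) = -24 - 21690 = -21714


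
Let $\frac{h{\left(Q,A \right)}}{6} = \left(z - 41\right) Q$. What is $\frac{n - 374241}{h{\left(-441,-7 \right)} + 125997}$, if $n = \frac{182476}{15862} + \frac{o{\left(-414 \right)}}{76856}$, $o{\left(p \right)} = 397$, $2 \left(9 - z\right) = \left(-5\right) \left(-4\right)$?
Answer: $- \frac{10862366240821}{6882894339464} \approx -1.5782$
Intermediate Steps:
$z = -1$ ($z = 9 - \frac{\left(-5\right) \left(-4\right)}{2} = 9 - 10 = -1$)
$h{\left(Q,A \right)} = - 252 Q$ ($h{\left(Q,A \right)} = 6 \left(-1 - 41\right) Q = 6 \left(- 42 Q\right) = - 252 Q$)
$n = \frac{1002190905}{87077848}$ ($n = \frac{182476}{15862} + \frac{397}{76856} = 182476 \cdot \frac{1}{15862} + 397 \cdot \frac{1}{76856} = \frac{13034}{1133} + \frac{397}{76856} = \frac{1002190905}{87077848} \approx 11.509$)
$\frac{n - 374241}{h{\left(-441,-7 \right)} + 125997} = \frac{\frac{1002190905}{87077848} - 374241}{\left(-252\right) \left(-441\right) + 125997} = - \frac{32587098722463}{87077848 \left(111132 + 125997\right)} = - \frac{32587098722463}{87077848 \cdot 237129} = \left(- \frac{32587098722463}{87077848}\right) \frac{1}{237129} = - \frac{10862366240821}{6882894339464}$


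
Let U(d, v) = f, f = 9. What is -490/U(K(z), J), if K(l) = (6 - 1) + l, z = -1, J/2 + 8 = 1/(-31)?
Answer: -490/9 ≈ -54.444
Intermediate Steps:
J = -498/31 (J = -16 + 2/(-31) = -16 + 2*(-1/31) = -16 - 2/31 = -498/31 ≈ -16.065)
K(l) = 5 + l
U(d, v) = 9
-490/U(K(z), J) = -490/9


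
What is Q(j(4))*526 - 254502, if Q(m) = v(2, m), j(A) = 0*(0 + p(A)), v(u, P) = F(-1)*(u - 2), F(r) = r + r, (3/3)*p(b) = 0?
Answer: -254502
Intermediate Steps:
p(b) = 0
F(r) = 2*r
v(u, P) = 4 - 2*u (v(u, P) = (2*(-1))*(u - 2) = -2*(-2 + u) = 4 - 2*u)
j(A) = 0 (j(A) = 0*(0 + 0) = 0*0 = 0)
Q(m) = 0 (Q(m) = 4 - 2*2 = 4 - 4 = 0)
Q(j(4))*526 - 254502 = 0*526 - 254502 = 0 - 254502 = -254502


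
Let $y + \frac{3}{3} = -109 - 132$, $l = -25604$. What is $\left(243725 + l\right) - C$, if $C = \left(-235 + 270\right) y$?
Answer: $226591$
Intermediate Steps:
$y = -242$ ($y = -1 - 241 = -242$)
$C = -8470$ ($C = \left(-235 + 270\right) \left(-242\right) = 35 \left(-242\right) = -8470$)
$\left(243725 + l\right) - C = \left(243725 - 25604\right) - -8470 = 218121 + 8470 = 226591$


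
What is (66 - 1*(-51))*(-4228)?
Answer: -494676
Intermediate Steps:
(66 - 1*(-51))*(-4228) = (66 + 51)*(-4228) = 117*(-4228) = -494676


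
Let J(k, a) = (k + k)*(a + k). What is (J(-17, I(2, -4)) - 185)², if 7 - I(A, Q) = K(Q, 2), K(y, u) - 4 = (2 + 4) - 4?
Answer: 128881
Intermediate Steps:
K(y, u) = 6 (K(y, u) = 4 + ((2 + 4) - 4) = 4 + (6 - 4) = 4 + 2 = 6)
I(A, Q) = 1 (I(A, Q) = 7 - 1*6 = 7 - 6 = 1)
J(k, a) = 2*k*(a + k) (J(k, a) = (2*k)*(a + k) = 2*k*(a + k))
(J(-17, I(2, -4)) - 185)² = (2*(-17)*(1 - 17) - 185)² = (2*(-17)*(-16) - 185)² = (544 - 185)² = 359² = 128881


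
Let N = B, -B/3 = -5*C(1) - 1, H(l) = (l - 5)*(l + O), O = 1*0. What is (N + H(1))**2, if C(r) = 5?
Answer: 5476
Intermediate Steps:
O = 0
H(l) = l*(-5 + l) (H(l) = (l - 5)*(l + 0) = (-5 + l)*l = l*(-5 + l))
B = 78 (B = -3*(-5*5 - 1) = -3*(-25 - 1) = -3*(-26) = 78)
N = 78
(N + H(1))**2 = (78 + 1*(-5 + 1))**2 = (78 + 1*(-4))**2 = (78 - 4)**2 = 74**2 = 5476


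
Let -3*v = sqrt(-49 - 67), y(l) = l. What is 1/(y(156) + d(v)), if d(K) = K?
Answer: 351/54785 + 3*I*sqrt(29)/109570 ≈ 0.0064069 + 0.00014744*I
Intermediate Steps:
v = -2*I*sqrt(29)/3 (v = -sqrt(-49 - 67)/3 = -2*I*sqrt(29)/3 ≈ -3.5901*I)
1/(y(156) + d(v)) = 1/(156 - 2*I*sqrt(29)/3)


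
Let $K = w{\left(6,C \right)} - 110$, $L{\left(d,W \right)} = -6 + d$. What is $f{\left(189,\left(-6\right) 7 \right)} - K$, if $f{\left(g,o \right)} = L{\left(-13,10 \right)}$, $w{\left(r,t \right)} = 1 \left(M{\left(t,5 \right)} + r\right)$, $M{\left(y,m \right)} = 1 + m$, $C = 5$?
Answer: $79$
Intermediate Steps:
$w{\left(r,t \right)} = 6 + r$ ($w{\left(r,t \right)} = 1 \left(\left(1 + 5\right) + r\right) = 1 \left(6 + r\right) = 6 + r$)
$f{\left(g,o \right)} = -19$ ($f{\left(g,o \right)} = -6 - 13 = -19$)
$K = -98$ ($K = \left(6 + 6\right) - 110 = 12 - 110 = -98$)
$f{\left(189,\left(-6\right) 7 \right)} - K = -19 - -98 = -19 + 98 = 79$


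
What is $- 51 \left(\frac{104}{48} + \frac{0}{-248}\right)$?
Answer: $- \frac{221}{2} \approx -110.5$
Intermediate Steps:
$- 51 \left(\frac{104}{48} + \frac{0}{-248}\right) = - 51 \left(104 \cdot \frac{1}{48} + 0 \left(- \frac{1}{248}\right)\right) = - 51 \left(\frac{13}{6} + 0\right) = \left(-51\right) \frac{13}{6} = - \frac{221}{2}$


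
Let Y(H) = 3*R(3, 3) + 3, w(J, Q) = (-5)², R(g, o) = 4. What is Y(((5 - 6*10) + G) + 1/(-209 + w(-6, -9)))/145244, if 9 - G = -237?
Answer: 15/145244 ≈ 0.00010327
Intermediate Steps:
G = 246 (G = 9 - 1*(-237) = 9 + 237 = 246)
w(J, Q) = 25
Y(H) = 15 (Y(H) = 3*4 + 3 = 12 + 3 = 15)
Y(((5 - 6*10) + G) + 1/(-209 + w(-6, -9)))/145244 = 15/145244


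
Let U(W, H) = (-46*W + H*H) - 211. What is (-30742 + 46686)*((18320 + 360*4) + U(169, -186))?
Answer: 739339224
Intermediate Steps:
U(W, H) = -211 + H² - 46*W (U(W, H) = (-46*W + H²) - 211 = (H² - 46*W) - 211 = -211 + H² - 46*W)
(-30742 + 46686)*((18320 + 360*4) + U(169, -186)) = (-30742 + 46686)*((18320 + 360*4) + (-211 + (-186)² - 46*169)) = 15944*((18320 + 1440) + (-211 + 34596 - 7774)) = 15944*(19760 + 26611) = 15944*46371 = 739339224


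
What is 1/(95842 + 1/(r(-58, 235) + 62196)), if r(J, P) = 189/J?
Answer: 3607179/345719249776 ≈ 1.0434e-5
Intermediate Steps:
1/(95842 + 1/(r(-58, 235) + 62196)) = 1/(95842 + 1/(189/(-58) + 62196)) = 1/(95842 + 1/(189*(-1/58) + 62196)) = 1/(95842 + 1/(-189/58 + 62196)) = 1/(95842 + 1/(3607179/58)) = 1/(95842 + 58/3607179) = 1/(345719249776/3607179) = 3607179/345719249776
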